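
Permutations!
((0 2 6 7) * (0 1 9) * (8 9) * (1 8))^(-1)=(0 9 8 7 6 2)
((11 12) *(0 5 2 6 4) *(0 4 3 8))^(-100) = (12)(0 2 3)(5 6 8)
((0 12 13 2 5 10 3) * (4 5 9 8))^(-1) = (0 3 10 5 4 8 9 2 13 12) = ((0 12 13 2 9 8 4 5 10 3))^(-1)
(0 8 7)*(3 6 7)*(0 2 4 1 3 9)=(0 8 9)(1 3 6 7 2 4)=[8, 3, 4, 6, 1, 5, 7, 2, 9, 0]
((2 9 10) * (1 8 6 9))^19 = (1 8 6 9 10 2)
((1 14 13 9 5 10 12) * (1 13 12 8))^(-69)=((1 14 12 13 9 5 10 8))^(-69)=(1 13 10 14 9 8 12 5)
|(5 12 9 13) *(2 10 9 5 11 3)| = 6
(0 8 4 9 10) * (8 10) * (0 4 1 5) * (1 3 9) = (0 10 4 1 5)(3 9 8) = [10, 5, 2, 9, 1, 0, 6, 7, 3, 8, 4]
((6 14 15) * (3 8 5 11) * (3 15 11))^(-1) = (3 5 8)(6 15 11 14)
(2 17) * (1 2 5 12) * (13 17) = [0, 2, 13, 3, 4, 12, 6, 7, 8, 9, 10, 11, 1, 17, 14, 15, 16, 5] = (1 2 13 17 5 12)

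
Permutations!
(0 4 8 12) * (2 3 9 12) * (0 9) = [4, 1, 3, 0, 8, 5, 6, 7, 2, 12, 10, 11, 9] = (0 4 8 2 3)(9 12)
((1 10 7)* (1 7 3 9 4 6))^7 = (1 10 3 9 4 6)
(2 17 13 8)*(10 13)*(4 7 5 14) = (2 17 10 13 8)(4 7 5 14) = [0, 1, 17, 3, 7, 14, 6, 5, 2, 9, 13, 11, 12, 8, 4, 15, 16, 10]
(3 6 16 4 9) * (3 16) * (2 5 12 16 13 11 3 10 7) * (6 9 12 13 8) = (2 5 13 11 3 9 8 6 10 7)(4 12 16) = [0, 1, 5, 9, 12, 13, 10, 2, 6, 8, 7, 3, 16, 11, 14, 15, 4]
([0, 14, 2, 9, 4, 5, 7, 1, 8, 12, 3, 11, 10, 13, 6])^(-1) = (1 7 6 14)(3 10 12 9)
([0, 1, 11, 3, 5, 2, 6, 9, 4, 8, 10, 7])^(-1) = (2 5 4 8 9 7 11)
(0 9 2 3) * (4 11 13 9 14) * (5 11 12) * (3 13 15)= (0 14 4 12 5 11 15 3)(2 13 9)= [14, 1, 13, 0, 12, 11, 6, 7, 8, 2, 10, 15, 5, 9, 4, 3]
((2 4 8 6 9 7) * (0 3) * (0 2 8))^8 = ((0 3 2 4)(6 9 7 8))^8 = (9)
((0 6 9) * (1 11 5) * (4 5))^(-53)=(0 6 9)(1 5 4 11)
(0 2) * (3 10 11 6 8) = (0 2)(3 10 11 6 8) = [2, 1, 0, 10, 4, 5, 8, 7, 3, 9, 11, 6]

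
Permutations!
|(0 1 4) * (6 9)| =6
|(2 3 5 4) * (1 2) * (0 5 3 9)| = 6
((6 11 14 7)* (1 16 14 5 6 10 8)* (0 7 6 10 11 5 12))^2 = (0 11)(1 14 5 8 16 6 10)(7 12)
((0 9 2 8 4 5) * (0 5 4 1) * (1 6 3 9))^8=((0 1)(2 8 6 3 9))^8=(2 3 8 9 6)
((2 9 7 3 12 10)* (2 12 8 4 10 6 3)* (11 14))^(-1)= ((2 9 7)(3 8 4 10 12 6)(11 14))^(-1)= (2 7 9)(3 6 12 10 4 8)(11 14)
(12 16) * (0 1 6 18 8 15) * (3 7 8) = (0 1 6 18 3 7 8 15)(12 16) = [1, 6, 2, 7, 4, 5, 18, 8, 15, 9, 10, 11, 16, 13, 14, 0, 12, 17, 3]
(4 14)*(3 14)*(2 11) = (2 11)(3 14 4) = [0, 1, 11, 14, 3, 5, 6, 7, 8, 9, 10, 2, 12, 13, 4]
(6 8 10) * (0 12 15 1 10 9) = [12, 10, 2, 3, 4, 5, 8, 7, 9, 0, 6, 11, 15, 13, 14, 1] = (0 12 15 1 10 6 8 9)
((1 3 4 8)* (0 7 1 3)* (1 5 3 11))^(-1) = (0 1 11 8 4 3 5 7)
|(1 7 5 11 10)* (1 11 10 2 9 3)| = |(1 7 5 10 11 2 9 3)| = 8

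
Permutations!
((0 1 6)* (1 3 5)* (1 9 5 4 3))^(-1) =(0 6 1)(3 4)(5 9)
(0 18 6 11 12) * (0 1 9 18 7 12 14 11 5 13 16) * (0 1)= (0 7 12)(1 9 18 6 5 13 16)(11 14)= [7, 9, 2, 3, 4, 13, 5, 12, 8, 18, 10, 14, 0, 16, 11, 15, 1, 17, 6]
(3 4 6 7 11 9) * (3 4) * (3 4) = (3 4 6 7 11 9) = [0, 1, 2, 4, 6, 5, 7, 11, 8, 3, 10, 9]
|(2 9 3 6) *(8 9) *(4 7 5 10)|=20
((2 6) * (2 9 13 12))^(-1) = (2 12 13 9 6)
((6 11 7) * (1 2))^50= (6 7 11)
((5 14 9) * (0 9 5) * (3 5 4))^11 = ((0 9)(3 5 14 4))^11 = (0 9)(3 4 14 5)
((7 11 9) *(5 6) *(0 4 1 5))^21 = ((0 4 1 5 6)(7 11 9))^21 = (11)(0 4 1 5 6)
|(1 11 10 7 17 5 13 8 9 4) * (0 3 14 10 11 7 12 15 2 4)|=15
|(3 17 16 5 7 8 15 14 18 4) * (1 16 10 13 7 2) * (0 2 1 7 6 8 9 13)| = |(0 2 7 9 13 6 8 15 14 18 4 3 17 10)(1 16 5)| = 42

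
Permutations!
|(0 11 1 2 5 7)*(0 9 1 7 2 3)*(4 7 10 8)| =18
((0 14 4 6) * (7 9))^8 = (14)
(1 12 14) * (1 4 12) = (4 12 14) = [0, 1, 2, 3, 12, 5, 6, 7, 8, 9, 10, 11, 14, 13, 4]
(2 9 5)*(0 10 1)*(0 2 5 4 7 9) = (0 10 1 2)(4 7 9) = [10, 2, 0, 3, 7, 5, 6, 9, 8, 4, 1]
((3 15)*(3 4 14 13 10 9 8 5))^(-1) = (3 5 8 9 10 13 14 4 15)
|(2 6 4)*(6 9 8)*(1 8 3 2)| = 12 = |(1 8 6 4)(2 9 3)|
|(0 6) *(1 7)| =2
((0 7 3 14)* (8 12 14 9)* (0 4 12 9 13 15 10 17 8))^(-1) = ((0 7 3 13 15 10 17 8 9)(4 12 14))^(-1) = (0 9 8 17 10 15 13 3 7)(4 14 12)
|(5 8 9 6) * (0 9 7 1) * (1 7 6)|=3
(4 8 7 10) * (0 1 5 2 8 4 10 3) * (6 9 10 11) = (0 1 5 2 8 7 3)(6 9 10 11) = [1, 5, 8, 0, 4, 2, 9, 3, 7, 10, 11, 6]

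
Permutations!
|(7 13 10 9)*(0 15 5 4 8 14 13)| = 10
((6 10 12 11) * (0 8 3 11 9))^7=(0 9 12 10 6 11 3 8)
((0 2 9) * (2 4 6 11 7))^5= ((0 4 6 11 7 2 9))^5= (0 2 11 4 9 7 6)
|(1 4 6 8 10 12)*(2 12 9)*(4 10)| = 15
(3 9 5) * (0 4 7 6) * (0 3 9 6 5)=(0 4 7 5 9)(3 6)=[4, 1, 2, 6, 7, 9, 3, 5, 8, 0]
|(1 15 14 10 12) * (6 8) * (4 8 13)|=|(1 15 14 10 12)(4 8 6 13)|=20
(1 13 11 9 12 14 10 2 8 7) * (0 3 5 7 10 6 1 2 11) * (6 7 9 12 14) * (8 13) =(0 3 5 9 14 7 2 13)(1 8 10 11 12 6) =[3, 8, 13, 5, 4, 9, 1, 2, 10, 14, 11, 12, 6, 0, 7]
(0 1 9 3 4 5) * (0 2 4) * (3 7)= (0 1 9 7 3)(2 4 5)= [1, 9, 4, 0, 5, 2, 6, 3, 8, 7]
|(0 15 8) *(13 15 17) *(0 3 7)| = 7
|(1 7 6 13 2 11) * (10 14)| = 6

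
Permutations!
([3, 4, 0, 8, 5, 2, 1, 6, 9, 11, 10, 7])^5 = [7, 3, 11, 6, 8, 9, 0, 2, 1, 4, 10, 5]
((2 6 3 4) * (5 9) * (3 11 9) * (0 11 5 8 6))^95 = ((0 11 9 8 6 5 3 4 2))^95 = (0 5 11 3 9 4 8 2 6)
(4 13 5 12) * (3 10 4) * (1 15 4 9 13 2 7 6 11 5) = [0, 15, 7, 10, 2, 12, 11, 6, 8, 13, 9, 5, 3, 1, 14, 4] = (1 15 4 2 7 6 11 5 12 3 10 9 13)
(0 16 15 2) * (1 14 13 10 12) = [16, 14, 0, 3, 4, 5, 6, 7, 8, 9, 12, 11, 1, 10, 13, 2, 15] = (0 16 15 2)(1 14 13 10 12)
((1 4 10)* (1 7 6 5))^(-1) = (1 5 6 7 10 4)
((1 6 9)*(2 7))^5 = ((1 6 9)(2 7))^5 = (1 9 6)(2 7)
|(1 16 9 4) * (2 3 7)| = 12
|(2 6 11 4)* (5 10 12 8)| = 4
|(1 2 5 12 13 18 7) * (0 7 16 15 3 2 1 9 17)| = |(0 7 9 17)(2 5 12 13 18 16 15 3)| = 8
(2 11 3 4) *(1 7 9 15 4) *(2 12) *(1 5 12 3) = (1 7 9 15 4 3 5 12 2 11) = [0, 7, 11, 5, 3, 12, 6, 9, 8, 15, 10, 1, 2, 13, 14, 4]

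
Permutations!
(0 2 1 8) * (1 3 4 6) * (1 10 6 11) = (0 2 3 4 11 1 8)(6 10) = [2, 8, 3, 4, 11, 5, 10, 7, 0, 9, 6, 1]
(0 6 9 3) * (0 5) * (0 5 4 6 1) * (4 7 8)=(0 1)(3 7 8 4 6 9)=[1, 0, 2, 7, 6, 5, 9, 8, 4, 3]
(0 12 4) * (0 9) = (0 12 4 9) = [12, 1, 2, 3, 9, 5, 6, 7, 8, 0, 10, 11, 4]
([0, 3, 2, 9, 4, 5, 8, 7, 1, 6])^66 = [0, 3, 2, 9, 4, 5, 8, 7, 1, 6]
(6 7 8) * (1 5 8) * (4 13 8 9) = (1 5 9 4 13 8 6 7) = [0, 5, 2, 3, 13, 9, 7, 1, 6, 4, 10, 11, 12, 8]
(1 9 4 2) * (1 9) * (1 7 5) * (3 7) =(1 3 7 5)(2 9 4) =[0, 3, 9, 7, 2, 1, 6, 5, 8, 4]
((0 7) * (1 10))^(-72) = ((0 7)(1 10))^(-72) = (10)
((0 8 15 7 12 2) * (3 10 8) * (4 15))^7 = ((0 3 10 8 4 15 7 12 2))^7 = (0 12 15 8 3 2 7 4 10)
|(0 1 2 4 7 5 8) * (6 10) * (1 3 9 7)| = 6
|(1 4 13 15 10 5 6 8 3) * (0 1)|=|(0 1 4 13 15 10 5 6 8 3)|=10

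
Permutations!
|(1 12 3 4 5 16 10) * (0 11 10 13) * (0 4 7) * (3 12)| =12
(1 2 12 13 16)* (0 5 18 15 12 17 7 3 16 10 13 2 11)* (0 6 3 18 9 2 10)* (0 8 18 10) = (0 5 9 2 17 7 10 13 8 18 15 12)(1 11 6 3 16) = [5, 11, 17, 16, 4, 9, 3, 10, 18, 2, 13, 6, 0, 8, 14, 12, 1, 7, 15]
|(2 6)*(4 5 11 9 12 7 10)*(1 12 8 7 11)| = |(1 12 11 9 8 7 10 4 5)(2 6)| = 18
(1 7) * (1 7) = (7) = [0, 1, 2, 3, 4, 5, 6, 7]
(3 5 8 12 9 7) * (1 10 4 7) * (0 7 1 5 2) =[7, 10, 0, 2, 1, 8, 6, 3, 12, 5, 4, 11, 9] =(0 7 3 2)(1 10 4)(5 8 12 9)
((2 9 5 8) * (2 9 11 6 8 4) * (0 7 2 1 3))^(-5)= ((0 7 2 11 6 8 9 5 4 1 3))^(-5)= (0 9 7 5 2 4 11 1 6 3 8)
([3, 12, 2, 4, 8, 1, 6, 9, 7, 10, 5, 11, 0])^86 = [10, 7, 2, 5, 1, 8, 6, 0, 12, 3, 4, 11, 9]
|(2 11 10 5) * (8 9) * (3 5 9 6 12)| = 9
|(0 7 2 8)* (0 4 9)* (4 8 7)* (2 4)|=|(0 2 7 4 9)|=5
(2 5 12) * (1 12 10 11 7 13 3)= (1 12 2 5 10 11 7 13 3)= [0, 12, 5, 1, 4, 10, 6, 13, 8, 9, 11, 7, 2, 3]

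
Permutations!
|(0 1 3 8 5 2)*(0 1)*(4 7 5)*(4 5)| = |(1 3 8 5 2)(4 7)| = 10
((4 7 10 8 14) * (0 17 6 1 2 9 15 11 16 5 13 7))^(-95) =((0 17 6 1 2 9 15 11 16 5 13 7 10 8 14 4))^(-95) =(0 17 6 1 2 9 15 11 16 5 13 7 10 8 14 4)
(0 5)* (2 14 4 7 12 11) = (0 5)(2 14 4 7 12 11) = [5, 1, 14, 3, 7, 0, 6, 12, 8, 9, 10, 2, 11, 13, 4]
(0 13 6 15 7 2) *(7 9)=[13, 1, 0, 3, 4, 5, 15, 2, 8, 7, 10, 11, 12, 6, 14, 9]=(0 13 6 15 9 7 2)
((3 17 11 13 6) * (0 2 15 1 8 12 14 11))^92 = ((0 2 15 1 8 12 14 11 13 6 3 17))^92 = (0 13 8)(1 17 11)(2 6 12)(3 14 15)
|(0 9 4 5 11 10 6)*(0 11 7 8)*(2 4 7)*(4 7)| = |(0 9 4 5 2 7 8)(6 11 10)| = 21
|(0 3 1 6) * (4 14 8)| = 12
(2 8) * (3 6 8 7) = (2 7 3 6 8) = [0, 1, 7, 6, 4, 5, 8, 3, 2]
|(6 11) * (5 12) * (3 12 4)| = |(3 12 5 4)(6 11)| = 4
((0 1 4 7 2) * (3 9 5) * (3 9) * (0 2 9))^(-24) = (9)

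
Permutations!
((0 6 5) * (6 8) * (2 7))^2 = (0 6)(5 8)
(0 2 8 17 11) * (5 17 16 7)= [2, 1, 8, 3, 4, 17, 6, 5, 16, 9, 10, 0, 12, 13, 14, 15, 7, 11]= (0 2 8 16 7 5 17 11)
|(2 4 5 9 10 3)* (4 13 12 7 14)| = 10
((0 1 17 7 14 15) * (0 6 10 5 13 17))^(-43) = ((0 1)(5 13 17 7 14 15 6 10))^(-43) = (0 1)(5 15 17 10 14 13 6 7)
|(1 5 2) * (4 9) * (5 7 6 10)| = 6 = |(1 7 6 10 5 2)(4 9)|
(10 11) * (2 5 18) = [0, 1, 5, 3, 4, 18, 6, 7, 8, 9, 11, 10, 12, 13, 14, 15, 16, 17, 2] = (2 5 18)(10 11)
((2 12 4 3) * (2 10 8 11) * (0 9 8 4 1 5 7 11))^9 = ((0 9 8)(1 5 7 11 2 12)(3 10 4))^9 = (1 11)(2 5)(7 12)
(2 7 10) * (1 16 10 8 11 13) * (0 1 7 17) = [1, 16, 17, 3, 4, 5, 6, 8, 11, 9, 2, 13, 12, 7, 14, 15, 10, 0] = (0 1 16 10 2 17)(7 8 11 13)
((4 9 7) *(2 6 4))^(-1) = ((2 6 4 9 7))^(-1) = (2 7 9 4 6)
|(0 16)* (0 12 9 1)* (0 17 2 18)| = 8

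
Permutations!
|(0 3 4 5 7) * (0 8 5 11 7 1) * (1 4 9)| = |(0 3 9 1)(4 11 7 8 5)| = 20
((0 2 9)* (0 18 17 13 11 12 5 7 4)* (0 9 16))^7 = (0 2 16)(4 5 11 17 9 7 12 13 18)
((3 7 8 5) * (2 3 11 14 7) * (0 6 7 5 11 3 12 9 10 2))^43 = (0 8 5 6 11 3 7 14)(2 10 9 12)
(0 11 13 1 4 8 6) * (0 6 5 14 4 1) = (0 11 13)(4 8 5 14) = [11, 1, 2, 3, 8, 14, 6, 7, 5, 9, 10, 13, 12, 0, 4]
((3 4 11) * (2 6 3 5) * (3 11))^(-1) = ((2 6 11 5)(3 4))^(-1) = (2 5 11 6)(3 4)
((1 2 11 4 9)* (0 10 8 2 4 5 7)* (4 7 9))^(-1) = (0 7 1 9 5 11 2 8 10)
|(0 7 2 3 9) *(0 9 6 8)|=6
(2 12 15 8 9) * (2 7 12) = (7 12 15 8 9) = [0, 1, 2, 3, 4, 5, 6, 12, 9, 7, 10, 11, 15, 13, 14, 8]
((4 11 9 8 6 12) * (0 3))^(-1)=((0 3)(4 11 9 8 6 12))^(-1)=(0 3)(4 12 6 8 9 11)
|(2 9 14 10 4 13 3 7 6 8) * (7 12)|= 11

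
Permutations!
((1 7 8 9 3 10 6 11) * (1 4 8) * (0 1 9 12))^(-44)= (12)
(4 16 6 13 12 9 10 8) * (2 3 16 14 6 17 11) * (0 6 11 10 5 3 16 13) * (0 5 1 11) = [6, 11, 16, 13, 14, 3, 5, 7, 4, 1, 8, 2, 9, 12, 0, 15, 17, 10] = (0 6 5 3 13 12 9 1 11 2 16 17 10 8 4 14)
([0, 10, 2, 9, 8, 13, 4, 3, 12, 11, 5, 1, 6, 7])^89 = [0, 10, 2, 9, 8, 13, 4, 3, 12, 11, 5, 1, 6, 7]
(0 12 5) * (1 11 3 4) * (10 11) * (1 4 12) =[1, 10, 2, 12, 4, 0, 6, 7, 8, 9, 11, 3, 5] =(0 1 10 11 3 12 5)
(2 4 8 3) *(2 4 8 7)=(2 8 3 4 7)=[0, 1, 8, 4, 7, 5, 6, 2, 3]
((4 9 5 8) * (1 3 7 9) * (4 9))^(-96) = (9) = ((1 3 7 4)(5 8 9))^(-96)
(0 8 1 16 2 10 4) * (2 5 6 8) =(0 2 10 4)(1 16 5 6 8) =[2, 16, 10, 3, 0, 6, 8, 7, 1, 9, 4, 11, 12, 13, 14, 15, 5]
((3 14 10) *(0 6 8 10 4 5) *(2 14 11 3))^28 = ((0 6 8 10 2 14 4 5)(3 11))^28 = (0 2)(4 8)(5 10)(6 14)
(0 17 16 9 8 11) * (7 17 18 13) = (0 18 13 7 17 16 9 8 11) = [18, 1, 2, 3, 4, 5, 6, 17, 11, 8, 10, 0, 12, 7, 14, 15, 9, 16, 13]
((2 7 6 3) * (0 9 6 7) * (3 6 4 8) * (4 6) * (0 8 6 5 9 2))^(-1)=((0 2 8 3)(4 6)(5 9))^(-1)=(0 3 8 2)(4 6)(5 9)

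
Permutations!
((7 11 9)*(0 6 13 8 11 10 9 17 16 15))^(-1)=((0 6 13 8 11 17 16 15)(7 10 9))^(-1)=(0 15 16 17 11 8 13 6)(7 9 10)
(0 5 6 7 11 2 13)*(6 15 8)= (0 5 15 8 6 7 11 2 13)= [5, 1, 13, 3, 4, 15, 7, 11, 6, 9, 10, 2, 12, 0, 14, 8]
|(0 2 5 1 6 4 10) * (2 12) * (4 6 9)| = |(0 12 2 5 1 9 4 10)| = 8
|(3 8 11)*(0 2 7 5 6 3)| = |(0 2 7 5 6 3 8 11)| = 8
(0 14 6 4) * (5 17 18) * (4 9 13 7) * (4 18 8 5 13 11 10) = (0 14 6 9 11 10 4)(5 17 8)(7 18 13) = [14, 1, 2, 3, 0, 17, 9, 18, 5, 11, 4, 10, 12, 7, 6, 15, 16, 8, 13]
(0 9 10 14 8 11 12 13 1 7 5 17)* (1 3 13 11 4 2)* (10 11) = [9, 7, 1, 13, 2, 17, 6, 5, 4, 11, 14, 12, 10, 3, 8, 15, 16, 0] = (0 9 11 12 10 14 8 4 2 1 7 5 17)(3 13)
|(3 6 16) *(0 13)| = 6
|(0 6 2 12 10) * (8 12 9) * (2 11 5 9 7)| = |(0 6 11 5 9 8 12 10)(2 7)| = 8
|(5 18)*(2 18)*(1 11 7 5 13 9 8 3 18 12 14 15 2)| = 20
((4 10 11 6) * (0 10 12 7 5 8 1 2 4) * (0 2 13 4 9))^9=((0 10 11 6 2 9)(1 13 4 12 7 5 8))^9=(0 6)(1 4 7 8 13 12 5)(2 10)(9 11)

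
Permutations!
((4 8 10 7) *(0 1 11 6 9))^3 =((0 1 11 6 9)(4 8 10 7))^3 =(0 6 1 9 11)(4 7 10 8)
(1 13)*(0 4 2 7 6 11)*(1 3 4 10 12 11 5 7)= (0 10 12 11)(1 13 3 4 2)(5 7 6)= [10, 13, 1, 4, 2, 7, 5, 6, 8, 9, 12, 0, 11, 3]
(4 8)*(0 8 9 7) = [8, 1, 2, 3, 9, 5, 6, 0, 4, 7] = (0 8 4 9 7)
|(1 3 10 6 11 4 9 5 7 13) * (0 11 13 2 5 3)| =9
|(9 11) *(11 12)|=|(9 12 11)|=3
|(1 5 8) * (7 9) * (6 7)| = 3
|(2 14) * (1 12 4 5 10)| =|(1 12 4 5 10)(2 14)| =10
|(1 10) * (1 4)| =|(1 10 4)| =3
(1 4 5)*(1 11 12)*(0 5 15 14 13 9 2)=[5, 4, 0, 3, 15, 11, 6, 7, 8, 2, 10, 12, 1, 9, 13, 14]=(0 5 11 12 1 4 15 14 13 9 2)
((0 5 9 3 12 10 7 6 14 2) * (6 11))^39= (0 7 5 11 9 6 3 14 12 2 10)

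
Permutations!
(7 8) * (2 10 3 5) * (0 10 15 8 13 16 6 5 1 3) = [10, 3, 15, 1, 4, 2, 5, 13, 7, 9, 0, 11, 12, 16, 14, 8, 6] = (0 10)(1 3)(2 15 8 7 13 16 6 5)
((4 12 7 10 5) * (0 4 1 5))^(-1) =((0 4 12 7 10)(1 5))^(-1) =(0 10 7 12 4)(1 5)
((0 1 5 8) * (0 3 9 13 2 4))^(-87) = (0 8 13)(1 3 2)(4 5 9)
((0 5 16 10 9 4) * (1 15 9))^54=((0 5 16 10 1 15 9 4))^54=(0 9 1 16)(4 15 10 5)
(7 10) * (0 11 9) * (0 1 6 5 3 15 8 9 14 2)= (0 11 14 2)(1 6 5 3 15 8 9)(7 10)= [11, 6, 0, 15, 4, 3, 5, 10, 9, 1, 7, 14, 12, 13, 2, 8]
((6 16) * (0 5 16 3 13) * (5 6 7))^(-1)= ((0 6 3 13)(5 16 7))^(-1)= (0 13 3 6)(5 7 16)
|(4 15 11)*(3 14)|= |(3 14)(4 15 11)|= 6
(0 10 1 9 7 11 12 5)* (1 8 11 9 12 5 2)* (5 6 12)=(0 10 8 11 6 12 2 1 5)(7 9)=[10, 5, 1, 3, 4, 0, 12, 9, 11, 7, 8, 6, 2]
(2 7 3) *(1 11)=[0, 11, 7, 2, 4, 5, 6, 3, 8, 9, 10, 1]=(1 11)(2 7 3)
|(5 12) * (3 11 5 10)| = 5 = |(3 11 5 12 10)|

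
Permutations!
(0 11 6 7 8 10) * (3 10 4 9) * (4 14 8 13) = (0 11 6 7 13 4 9 3 10)(8 14) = [11, 1, 2, 10, 9, 5, 7, 13, 14, 3, 0, 6, 12, 4, 8]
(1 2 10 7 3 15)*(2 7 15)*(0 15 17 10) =(0 15 1 7 3 2)(10 17) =[15, 7, 0, 2, 4, 5, 6, 3, 8, 9, 17, 11, 12, 13, 14, 1, 16, 10]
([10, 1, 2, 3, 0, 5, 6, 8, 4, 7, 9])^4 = (0 8 9)(4 7 10)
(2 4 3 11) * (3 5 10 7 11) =(2 4 5 10 7 11) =[0, 1, 4, 3, 5, 10, 6, 11, 8, 9, 7, 2]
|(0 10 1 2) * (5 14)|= 4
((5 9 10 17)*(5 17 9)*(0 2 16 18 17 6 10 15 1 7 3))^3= ((0 2 16 18 17 6 10 9 15 1 7 3))^3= (0 18 10 1)(2 17 9 7)(3 16 6 15)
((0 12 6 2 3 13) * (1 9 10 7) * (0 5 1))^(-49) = ((0 12 6 2 3 13 5 1 9 10 7))^(-49) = (0 5 12 1 6 9 2 10 3 7 13)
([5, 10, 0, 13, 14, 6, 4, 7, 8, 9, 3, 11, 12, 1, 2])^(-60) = (14)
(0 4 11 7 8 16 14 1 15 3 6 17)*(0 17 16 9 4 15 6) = (17)(0 15 3)(1 6 16 14)(4 11 7 8 9) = [15, 6, 2, 0, 11, 5, 16, 8, 9, 4, 10, 7, 12, 13, 1, 3, 14, 17]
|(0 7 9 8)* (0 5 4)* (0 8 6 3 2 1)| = 21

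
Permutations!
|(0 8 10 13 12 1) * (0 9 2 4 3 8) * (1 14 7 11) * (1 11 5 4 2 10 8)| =10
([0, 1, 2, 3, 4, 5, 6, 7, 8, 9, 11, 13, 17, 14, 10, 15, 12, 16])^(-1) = [0, 1, 2, 3, 4, 5, 6, 7, 8, 9, 14, 10, 16, 11, 13, 15, 17, 12]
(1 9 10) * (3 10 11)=(1 9 11 3 10)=[0, 9, 2, 10, 4, 5, 6, 7, 8, 11, 1, 3]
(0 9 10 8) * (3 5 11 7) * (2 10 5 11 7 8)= (0 9 5 7 3 11 8)(2 10)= [9, 1, 10, 11, 4, 7, 6, 3, 0, 5, 2, 8]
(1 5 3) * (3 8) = (1 5 8 3) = [0, 5, 2, 1, 4, 8, 6, 7, 3]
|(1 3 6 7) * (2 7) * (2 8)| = 6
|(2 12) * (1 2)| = 3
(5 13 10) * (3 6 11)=(3 6 11)(5 13 10)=[0, 1, 2, 6, 4, 13, 11, 7, 8, 9, 5, 3, 12, 10]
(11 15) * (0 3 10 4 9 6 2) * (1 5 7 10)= [3, 5, 0, 1, 9, 7, 2, 10, 8, 6, 4, 15, 12, 13, 14, 11]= (0 3 1 5 7 10 4 9 6 2)(11 15)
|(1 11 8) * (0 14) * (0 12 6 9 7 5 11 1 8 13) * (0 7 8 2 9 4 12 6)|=60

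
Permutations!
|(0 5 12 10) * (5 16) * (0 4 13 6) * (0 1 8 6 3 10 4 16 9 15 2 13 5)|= 24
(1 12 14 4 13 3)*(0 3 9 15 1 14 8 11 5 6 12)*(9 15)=[3, 0, 2, 14, 13, 6, 12, 7, 11, 9, 10, 5, 8, 15, 4, 1]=(0 3 14 4 13 15 1)(5 6 12 8 11)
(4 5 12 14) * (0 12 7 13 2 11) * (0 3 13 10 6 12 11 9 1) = [11, 0, 9, 13, 5, 7, 12, 10, 8, 1, 6, 3, 14, 2, 4] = (0 11 3 13 2 9 1)(4 5 7 10 6 12 14)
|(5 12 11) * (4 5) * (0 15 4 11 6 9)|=7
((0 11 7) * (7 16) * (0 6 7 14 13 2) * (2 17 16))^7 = (0 11 2)(6 7)(13 14 16 17) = ((0 11 2)(6 7)(13 17 16 14))^7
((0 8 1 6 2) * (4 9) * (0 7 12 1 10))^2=(0 10 8)(1 2 12 6 7)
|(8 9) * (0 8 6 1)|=|(0 8 9 6 1)|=5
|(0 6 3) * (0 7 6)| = 3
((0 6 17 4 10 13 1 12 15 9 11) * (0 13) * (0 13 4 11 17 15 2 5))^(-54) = ((0 6 15 9 17 11 4 10 13 1 12 2 5))^(-54) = (0 2 1 10 11 9 6 5 12 13 4 17 15)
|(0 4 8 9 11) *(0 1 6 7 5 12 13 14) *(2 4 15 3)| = 15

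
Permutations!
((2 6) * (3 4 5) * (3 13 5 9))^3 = ((2 6)(3 4 9)(5 13))^3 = (2 6)(5 13)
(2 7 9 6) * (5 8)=(2 7 9 6)(5 8)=[0, 1, 7, 3, 4, 8, 2, 9, 5, 6]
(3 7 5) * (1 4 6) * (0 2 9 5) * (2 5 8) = (0 5 3 7)(1 4 6)(2 9 8) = [5, 4, 9, 7, 6, 3, 1, 0, 2, 8]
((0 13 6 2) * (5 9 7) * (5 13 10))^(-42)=(0 6 7 5)(2 13 9 10)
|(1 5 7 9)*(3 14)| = 4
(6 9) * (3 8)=(3 8)(6 9)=[0, 1, 2, 8, 4, 5, 9, 7, 3, 6]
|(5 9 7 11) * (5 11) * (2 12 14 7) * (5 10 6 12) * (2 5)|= |(5 9)(6 12 14 7 10)|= 10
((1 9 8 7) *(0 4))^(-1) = (0 4)(1 7 8 9)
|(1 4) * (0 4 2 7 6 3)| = |(0 4 1 2 7 6 3)| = 7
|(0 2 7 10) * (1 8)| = 4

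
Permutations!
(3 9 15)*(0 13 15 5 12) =(0 13 15 3 9 5 12) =[13, 1, 2, 9, 4, 12, 6, 7, 8, 5, 10, 11, 0, 15, 14, 3]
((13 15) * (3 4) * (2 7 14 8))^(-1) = (2 8 14 7)(3 4)(13 15)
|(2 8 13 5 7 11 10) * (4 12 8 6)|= 10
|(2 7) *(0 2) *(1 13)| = 6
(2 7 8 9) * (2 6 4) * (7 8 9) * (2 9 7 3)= [0, 1, 8, 2, 9, 5, 4, 7, 3, 6]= (2 8 3)(4 9 6)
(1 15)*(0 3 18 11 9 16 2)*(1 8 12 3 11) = (0 11 9 16 2)(1 15 8 12 3 18) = [11, 15, 0, 18, 4, 5, 6, 7, 12, 16, 10, 9, 3, 13, 14, 8, 2, 17, 1]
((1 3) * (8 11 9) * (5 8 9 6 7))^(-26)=((1 3)(5 8 11 6 7))^(-26)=(5 7 6 11 8)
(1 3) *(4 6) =(1 3)(4 6) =[0, 3, 2, 1, 6, 5, 4]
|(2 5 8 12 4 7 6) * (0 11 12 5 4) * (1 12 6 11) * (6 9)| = 6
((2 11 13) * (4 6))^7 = (2 11 13)(4 6)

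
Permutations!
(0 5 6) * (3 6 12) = (0 5 12 3 6) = [5, 1, 2, 6, 4, 12, 0, 7, 8, 9, 10, 11, 3]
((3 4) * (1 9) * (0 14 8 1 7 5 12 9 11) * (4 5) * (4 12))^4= ((0 14 8 1 11)(3 5 4)(7 12 9))^4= (0 11 1 8 14)(3 5 4)(7 12 9)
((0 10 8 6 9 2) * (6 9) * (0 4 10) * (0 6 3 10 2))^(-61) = (0 9 8 10 3 6)(2 4)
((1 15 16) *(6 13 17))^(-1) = (1 16 15)(6 17 13)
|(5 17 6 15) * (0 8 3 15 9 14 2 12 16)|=|(0 8 3 15 5 17 6 9 14 2 12 16)|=12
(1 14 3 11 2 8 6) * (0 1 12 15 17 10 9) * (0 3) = (0 1 14)(2 8 6 12 15 17 10 9 3 11) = [1, 14, 8, 11, 4, 5, 12, 7, 6, 3, 9, 2, 15, 13, 0, 17, 16, 10]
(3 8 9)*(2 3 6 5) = [0, 1, 3, 8, 4, 2, 5, 7, 9, 6] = (2 3 8 9 6 5)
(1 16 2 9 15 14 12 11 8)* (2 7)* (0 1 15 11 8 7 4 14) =[1, 16, 9, 3, 14, 5, 6, 2, 15, 11, 10, 7, 8, 13, 12, 0, 4] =(0 1 16 4 14 12 8 15)(2 9 11 7)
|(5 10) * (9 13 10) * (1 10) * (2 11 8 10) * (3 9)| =|(1 2 11 8 10 5 3 9 13)| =9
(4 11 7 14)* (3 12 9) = [0, 1, 2, 12, 11, 5, 6, 14, 8, 3, 10, 7, 9, 13, 4] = (3 12 9)(4 11 7 14)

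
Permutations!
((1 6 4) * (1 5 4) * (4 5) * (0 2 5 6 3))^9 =(0 6)(1 2)(3 5)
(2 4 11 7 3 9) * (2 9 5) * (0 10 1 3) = (0 10 1 3 5 2 4 11 7) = [10, 3, 4, 5, 11, 2, 6, 0, 8, 9, 1, 7]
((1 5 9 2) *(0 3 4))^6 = ((0 3 4)(1 5 9 2))^6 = (1 9)(2 5)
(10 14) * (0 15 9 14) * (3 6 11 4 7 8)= (0 15 9 14 10)(3 6 11 4 7 8)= [15, 1, 2, 6, 7, 5, 11, 8, 3, 14, 0, 4, 12, 13, 10, 9]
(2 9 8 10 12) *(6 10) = (2 9 8 6 10 12) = [0, 1, 9, 3, 4, 5, 10, 7, 6, 8, 12, 11, 2]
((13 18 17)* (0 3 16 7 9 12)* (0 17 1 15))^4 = (0 9 18 3 12 1 16 17 15 7 13)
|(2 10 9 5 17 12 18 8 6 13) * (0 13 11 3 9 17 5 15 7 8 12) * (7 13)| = |(0 7 8 6 11 3 9 15 13 2 10 17)(12 18)| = 12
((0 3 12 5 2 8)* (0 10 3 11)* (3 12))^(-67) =(0 11)(2 12 8 5 10)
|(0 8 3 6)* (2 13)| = 4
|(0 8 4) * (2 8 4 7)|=6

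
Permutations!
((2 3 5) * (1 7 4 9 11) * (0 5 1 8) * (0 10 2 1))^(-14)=(0 10 9 1 3 8 4 5 2 11 7)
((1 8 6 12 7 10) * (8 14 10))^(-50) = ((1 14 10)(6 12 7 8))^(-50) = (1 14 10)(6 7)(8 12)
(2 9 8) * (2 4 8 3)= (2 9 3)(4 8)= [0, 1, 9, 2, 8, 5, 6, 7, 4, 3]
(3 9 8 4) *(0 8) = [8, 1, 2, 9, 3, 5, 6, 7, 4, 0] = (0 8 4 3 9)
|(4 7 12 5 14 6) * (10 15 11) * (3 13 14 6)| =|(3 13 14)(4 7 12 5 6)(10 15 11)| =15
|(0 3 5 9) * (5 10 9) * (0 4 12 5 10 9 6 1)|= |(0 3 9 4 12 5 10 6 1)|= 9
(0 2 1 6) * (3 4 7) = [2, 6, 1, 4, 7, 5, 0, 3] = (0 2 1 6)(3 4 7)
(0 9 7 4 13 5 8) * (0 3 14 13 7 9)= [0, 1, 2, 14, 7, 8, 6, 4, 3, 9, 10, 11, 12, 5, 13]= (3 14 13 5 8)(4 7)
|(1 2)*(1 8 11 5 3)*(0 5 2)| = |(0 5 3 1)(2 8 11)| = 12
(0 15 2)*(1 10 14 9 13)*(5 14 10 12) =(0 15 2)(1 12 5 14 9 13) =[15, 12, 0, 3, 4, 14, 6, 7, 8, 13, 10, 11, 5, 1, 9, 2]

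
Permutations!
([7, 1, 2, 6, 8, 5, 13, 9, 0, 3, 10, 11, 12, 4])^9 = (0 7 9 3 6 13 4 8)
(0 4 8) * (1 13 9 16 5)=[4, 13, 2, 3, 8, 1, 6, 7, 0, 16, 10, 11, 12, 9, 14, 15, 5]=(0 4 8)(1 13 9 16 5)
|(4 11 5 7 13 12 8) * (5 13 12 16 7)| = 7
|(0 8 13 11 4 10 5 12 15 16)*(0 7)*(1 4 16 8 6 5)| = 30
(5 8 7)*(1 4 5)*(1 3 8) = (1 4 5)(3 8 7) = [0, 4, 2, 8, 5, 1, 6, 3, 7]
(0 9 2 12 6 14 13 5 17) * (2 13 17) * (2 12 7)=[9, 1, 7, 3, 4, 12, 14, 2, 8, 13, 10, 11, 6, 5, 17, 15, 16, 0]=(0 9 13 5 12 6 14 17)(2 7)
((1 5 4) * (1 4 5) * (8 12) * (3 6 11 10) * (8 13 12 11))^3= (3 11 6 10 8)(12 13)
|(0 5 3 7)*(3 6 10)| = |(0 5 6 10 3 7)| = 6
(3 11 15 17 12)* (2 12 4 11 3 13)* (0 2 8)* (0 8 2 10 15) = (0 10 15 17 4 11)(2 12 13) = [10, 1, 12, 3, 11, 5, 6, 7, 8, 9, 15, 0, 13, 2, 14, 17, 16, 4]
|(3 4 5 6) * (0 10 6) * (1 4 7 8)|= |(0 10 6 3 7 8 1 4 5)|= 9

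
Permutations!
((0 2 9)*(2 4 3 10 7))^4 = ((0 4 3 10 7 2 9))^4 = (0 7 4 2 3 9 10)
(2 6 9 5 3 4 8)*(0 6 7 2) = (0 6 9 5 3 4 8)(2 7) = [6, 1, 7, 4, 8, 3, 9, 2, 0, 5]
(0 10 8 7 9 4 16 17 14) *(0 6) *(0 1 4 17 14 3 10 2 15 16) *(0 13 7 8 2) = [0, 4, 15, 10, 13, 5, 1, 9, 8, 17, 2, 11, 12, 7, 6, 16, 14, 3] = (1 4 13 7 9 17 3 10 2 15 16 14 6)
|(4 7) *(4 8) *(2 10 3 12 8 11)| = |(2 10 3 12 8 4 7 11)| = 8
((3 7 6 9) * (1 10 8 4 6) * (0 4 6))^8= ((0 4)(1 10 8 6 9 3 7))^8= (1 10 8 6 9 3 7)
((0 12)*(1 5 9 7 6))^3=((0 12)(1 5 9 7 6))^3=(0 12)(1 7 5 6 9)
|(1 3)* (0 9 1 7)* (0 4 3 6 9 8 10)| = |(0 8 10)(1 6 9)(3 7 4)| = 3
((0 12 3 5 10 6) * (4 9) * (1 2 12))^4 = ((0 1 2 12 3 5 10 6)(4 9))^4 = (0 3)(1 5)(2 10)(6 12)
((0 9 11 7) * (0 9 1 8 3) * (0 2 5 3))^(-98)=(0 1 8)(2 5 3)(7 9 11)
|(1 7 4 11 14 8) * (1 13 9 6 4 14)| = 9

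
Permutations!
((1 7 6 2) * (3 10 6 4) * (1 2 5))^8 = ((1 7 4 3 10 6 5))^8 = (1 7 4 3 10 6 5)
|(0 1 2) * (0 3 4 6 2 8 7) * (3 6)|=|(0 1 8 7)(2 6)(3 4)|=4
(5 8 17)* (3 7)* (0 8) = [8, 1, 2, 7, 4, 0, 6, 3, 17, 9, 10, 11, 12, 13, 14, 15, 16, 5] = (0 8 17 5)(3 7)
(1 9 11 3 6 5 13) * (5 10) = (1 9 11 3 6 10 5 13) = [0, 9, 2, 6, 4, 13, 10, 7, 8, 11, 5, 3, 12, 1]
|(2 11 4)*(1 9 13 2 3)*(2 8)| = |(1 9 13 8 2 11 4 3)| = 8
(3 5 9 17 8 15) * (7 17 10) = (3 5 9 10 7 17 8 15) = [0, 1, 2, 5, 4, 9, 6, 17, 15, 10, 7, 11, 12, 13, 14, 3, 16, 8]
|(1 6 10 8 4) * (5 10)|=6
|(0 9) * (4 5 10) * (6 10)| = |(0 9)(4 5 6 10)| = 4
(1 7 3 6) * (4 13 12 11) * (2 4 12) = (1 7 3 6)(2 4 13)(11 12) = [0, 7, 4, 6, 13, 5, 1, 3, 8, 9, 10, 12, 11, 2]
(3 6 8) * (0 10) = (0 10)(3 6 8) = [10, 1, 2, 6, 4, 5, 8, 7, 3, 9, 0]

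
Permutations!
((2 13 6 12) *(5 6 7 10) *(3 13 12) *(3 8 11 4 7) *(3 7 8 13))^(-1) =(2 12)(4 11 8)(5 10 7 13 6)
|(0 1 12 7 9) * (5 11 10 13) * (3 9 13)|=10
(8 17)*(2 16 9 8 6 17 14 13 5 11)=(2 16 9 8 14 13 5 11)(6 17)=[0, 1, 16, 3, 4, 11, 17, 7, 14, 8, 10, 2, 12, 5, 13, 15, 9, 6]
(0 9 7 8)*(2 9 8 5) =(0 8)(2 9 7 5) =[8, 1, 9, 3, 4, 2, 6, 5, 0, 7]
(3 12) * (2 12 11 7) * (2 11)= [0, 1, 12, 2, 4, 5, 6, 11, 8, 9, 10, 7, 3]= (2 12 3)(7 11)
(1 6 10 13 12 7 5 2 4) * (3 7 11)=(1 6 10 13 12 11 3 7 5 2 4)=[0, 6, 4, 7, 1, 2, 10, 5, 8, 9, 13, 3, 11, 12]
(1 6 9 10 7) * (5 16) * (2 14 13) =(1 6 9 10 7)(2 14 13)(5 16) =[0, 6, 14, 3, 4, 16, 9, 1, 8, 10, 7, 11, 12, 2, 13, 15, 5]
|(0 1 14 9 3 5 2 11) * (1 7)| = 9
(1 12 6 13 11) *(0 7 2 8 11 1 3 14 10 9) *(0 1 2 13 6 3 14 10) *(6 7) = [6, 12, 8, 10, 4, 5, 7, 13, 11, 1, 9, 14, 3, 2, 0] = (0 6 7 13 2 8 11 14)(1 12 3 10 9)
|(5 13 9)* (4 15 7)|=|(4 15 7)(5 13 9)|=3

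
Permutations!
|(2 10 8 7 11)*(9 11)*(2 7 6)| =|(2 10 8 6)(7 9 11)| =12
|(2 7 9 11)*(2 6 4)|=6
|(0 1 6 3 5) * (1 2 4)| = |(0 2 4 1 6 3 5)| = 7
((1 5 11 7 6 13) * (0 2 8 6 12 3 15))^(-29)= (0 11 8 12 13 15 5 2 7 6 3 1)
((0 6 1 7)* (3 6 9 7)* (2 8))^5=((0 9 7)(1 3 6)(2 8))^5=(0 7 9)(1 6 3)(2 8)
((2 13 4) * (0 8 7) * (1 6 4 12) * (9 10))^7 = ((0 8 7)(1 6 4 2 13 12)(9 10))^7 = (0 8 7)(1 6 4 2 13 12)(9 10)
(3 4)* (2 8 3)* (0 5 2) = (0 5 2 8 3 4) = [5, 1, 8, 4, 0, 2, 6, 7, 3]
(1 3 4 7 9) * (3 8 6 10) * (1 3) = (1 8 6 10)(3 4 7 9) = [0, 8, 2, 4, 7, 5, 10, 9, 6, 3, 1]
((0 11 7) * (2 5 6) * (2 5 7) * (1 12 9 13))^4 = (13)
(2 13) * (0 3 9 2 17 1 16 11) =(0 3 9 2 13 17 1 16 11) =[3, 16, 13, 9, 4, 5, 6, 7, 8, 2, 10, 0, 12, 17, 14, 15, 11, 1]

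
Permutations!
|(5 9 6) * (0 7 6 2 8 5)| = |(0 7 6)(2 8 5 9)| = 12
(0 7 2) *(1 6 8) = [7, 6, 0, 3, 4, 5, 8, 2, 1] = (0 7 2)(1 6 8)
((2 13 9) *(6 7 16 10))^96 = (16)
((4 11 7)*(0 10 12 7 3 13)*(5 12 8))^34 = ((0 10 8 5 12 7 4 11 3 13))^34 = (0 12 3 8 4)(5 11 10 7 13)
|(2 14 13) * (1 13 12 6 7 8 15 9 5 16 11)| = 13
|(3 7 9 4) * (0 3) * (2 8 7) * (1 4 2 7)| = 8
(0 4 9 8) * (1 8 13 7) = (0 4 9 13 7 1 8) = [4, 8, 2, 3, 9, 5, 6, 1, 0, 13, 10, 11, 12, 7]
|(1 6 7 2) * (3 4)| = |(1 6 7 2)(3 4)| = 4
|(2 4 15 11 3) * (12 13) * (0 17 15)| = 14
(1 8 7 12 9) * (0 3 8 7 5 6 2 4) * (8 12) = [3, 7, 4, 12, 0, 6, 2, 8, 5, 1, 10, 11, 9] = (0 3 12 9 1 7 8 5 6 2 4)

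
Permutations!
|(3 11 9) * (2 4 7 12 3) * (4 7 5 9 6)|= 9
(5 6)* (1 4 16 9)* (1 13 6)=(1 4 16 9 13 6 5)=[0, 4, 2, 3, 16, 1, 5, 7, 8, 13, 10, 11, 12, 6, 14, 15, 9]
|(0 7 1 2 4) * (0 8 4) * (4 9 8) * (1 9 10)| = |(0 7 9 8 10 1 2)| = 7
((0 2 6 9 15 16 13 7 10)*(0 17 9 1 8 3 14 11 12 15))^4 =((0 2 6 1 8 3 14 11 12 15 16 13 7 10 17 9))^4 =(0 8 12 7)(1 11 13 9)(2 3 15 10)(6 14 16 17)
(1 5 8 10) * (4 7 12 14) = (1 5 8 10)(4 7 12 14) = [0, 5, 2, 3, 7, 8, 6, 12, 10, 9, 1, 11, 14, 13, 4]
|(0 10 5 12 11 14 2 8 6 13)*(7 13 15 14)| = |(0 10 5 12 11 7 13)(2 8 6 15 14)| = 35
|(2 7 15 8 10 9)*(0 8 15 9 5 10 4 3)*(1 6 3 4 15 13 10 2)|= |(0 8 15 13 10 5 2 7 9 1 6 3)|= 12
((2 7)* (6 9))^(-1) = ((2 7)(6 9))^(-1) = (2 7)(6 9)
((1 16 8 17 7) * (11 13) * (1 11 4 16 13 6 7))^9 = (1 16)(4 17)(8 13)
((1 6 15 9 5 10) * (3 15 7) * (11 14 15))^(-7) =(1 3 15 10 7 14 5 6 11 9)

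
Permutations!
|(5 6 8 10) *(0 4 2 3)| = |(0 4 2 3)(5 6 8 10)| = 4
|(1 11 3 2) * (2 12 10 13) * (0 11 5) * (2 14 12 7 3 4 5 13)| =|(0 11 4 5)(1 13 14 12 10 2)(3 7)| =12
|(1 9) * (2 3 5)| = 6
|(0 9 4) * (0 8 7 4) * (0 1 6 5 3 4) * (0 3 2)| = |(0 9 1 6 5 2)(3 4 8 7)| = 12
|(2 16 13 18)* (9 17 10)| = 12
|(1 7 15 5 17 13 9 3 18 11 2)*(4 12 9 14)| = 14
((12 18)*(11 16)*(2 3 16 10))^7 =(2 16 10 3 11)(12 18)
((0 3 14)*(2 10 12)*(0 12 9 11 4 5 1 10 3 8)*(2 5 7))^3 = (0 8)(1 11 2 12 10 4 3 5 9 7 14)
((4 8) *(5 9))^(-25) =(4 8)(5 9)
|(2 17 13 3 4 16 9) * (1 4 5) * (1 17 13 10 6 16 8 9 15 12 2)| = |(1 4 8 9)(2 13 3 5 17 10 6 16 15 12)| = 20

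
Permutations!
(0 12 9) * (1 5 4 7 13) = (0 12 9)(1 5 4 7 13) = [12, 5, 2, 3, 7, 4, 6, 13, 8, 0, 10, 11, 9, 1]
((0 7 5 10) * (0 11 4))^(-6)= ((0 7 5 10 11 4))^(-6)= (11)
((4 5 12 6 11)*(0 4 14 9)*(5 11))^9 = ((0 4 11 14 9)(5 12 6))^9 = (0 9 14 11 4)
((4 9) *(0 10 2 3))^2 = ((0 10 2 3)(4 9))^2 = (0 2)(3 10)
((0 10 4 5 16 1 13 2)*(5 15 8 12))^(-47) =((0 10 4 15 8 12 5 16 1 13 2))^(-47) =(0 1 12 4 2 16 8 10 13 5 15)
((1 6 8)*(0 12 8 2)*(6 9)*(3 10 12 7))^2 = (0 3 12 1 6)(2 7 10 8 9)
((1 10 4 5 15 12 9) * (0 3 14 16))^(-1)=(0 16 14 3)(1 9 12 15 5 4 10)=((0 3 14 16)(1 10 4 5 15 12 9))^(-1)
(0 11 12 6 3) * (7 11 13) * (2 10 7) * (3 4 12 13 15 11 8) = (0 15 11 13 2 10 7 8 3)(4 12 6) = [15, 1, 10, 0, 12, 5, 4, 8, 3, 9, 7, 13, 6, 2, 14, 11]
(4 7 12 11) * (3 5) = (3 5)(4 7 12 11) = [0, 1, 2, 5, 7, 3, 6, 12, 8, 9, 10, 4, 11]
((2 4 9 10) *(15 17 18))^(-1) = ((2 4 9 10)(15 17 18))^(-1) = (2 10 9 4)(15 18 17)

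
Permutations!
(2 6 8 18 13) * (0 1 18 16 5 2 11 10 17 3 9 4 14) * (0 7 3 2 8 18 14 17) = [1, 14, 6, 9, 17, 8, 18, 3, 16, 4, 0, 10, 12, 11, 7, 15, 5, 2, 13] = (0 1 14 7 3 9 4 17 2 6 18 13 11 10)(5 8 16)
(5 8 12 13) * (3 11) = (3 11)(5 8 12 13) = [0, 1, 2, 11, 4, 8, 6, 7, 12, 9, 10, 3, 13, 5]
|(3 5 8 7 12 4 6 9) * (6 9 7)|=8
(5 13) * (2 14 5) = (2 14 5 13) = [0, 1, 14, 3, 4, 13, 6, 7, 8, 9, 10, 11, 12, 2, 5]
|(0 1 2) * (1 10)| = |(0 10 1 2)| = 4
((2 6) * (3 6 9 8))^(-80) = ((2 9 8 3 6))^(-80) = (9)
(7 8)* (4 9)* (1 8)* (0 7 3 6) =(0 7 1 8 3 6)(4 9) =[7, 8, 2, 6, 9, 5, 0, 1, 3, 4]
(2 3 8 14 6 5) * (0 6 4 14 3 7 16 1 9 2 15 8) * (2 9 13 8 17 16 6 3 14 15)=[3, 13, 7, 0, 15, 2, 5, 6, 14, 9, 10, 11, 12, 8, 4, 17, 1, 16]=(0 3)(1 13 8 14 4 15 17 16)(2 7 6 5)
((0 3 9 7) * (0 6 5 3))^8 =((3 9 7 6 5))^8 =(3 6 9 5 7)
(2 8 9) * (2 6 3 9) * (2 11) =(2 8 11)(3 9 6) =[0, 1, 8, 9, 4, 5, 3, 7, 11, 6, 10, 2]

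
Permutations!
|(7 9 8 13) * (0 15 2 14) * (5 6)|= |(0 15 2 14)(5 6)(7 9 8 13)|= 4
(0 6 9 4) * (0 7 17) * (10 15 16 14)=(0 6 9 4 7 17)(10 15 16 14)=[6, 1, 2, 3, 7, 5, 9, 17, 8, 4, 15, 11, 12, 13, 10, 16, 14, 0]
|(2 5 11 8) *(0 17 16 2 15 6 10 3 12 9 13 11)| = 45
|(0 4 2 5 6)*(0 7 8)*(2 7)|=|(0 4 7 8)(2 5 6)|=12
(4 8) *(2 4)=(2 4 8)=[0, 1, 4, 3, 8, 5, 6, 7, 2]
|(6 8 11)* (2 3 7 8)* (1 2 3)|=10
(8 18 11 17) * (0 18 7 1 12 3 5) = [18, 12, 2, 5, 4, 0, 6, 1, 7, 9, 10, 17, 3, 13, 14, 15, 16, 8, 11] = (0 18 11 17 8 7 1 12 3 5)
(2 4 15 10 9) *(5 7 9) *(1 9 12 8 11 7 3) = (1 9 2 4 15 10 5 3)(7 12 8 11) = [0, 9, 4, 1, 15, 3, 6, 12, 11, 2, 5, 7, 8, 13, 14, 10]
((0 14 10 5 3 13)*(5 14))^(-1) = (0 13 3 5)(10 14)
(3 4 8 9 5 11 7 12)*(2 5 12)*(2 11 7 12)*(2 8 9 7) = (2 5)(3 4 9 8 7 11 12) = [0, 1, 5, 4, 9, 2, 6, 11, 7, 8, 10, 12, 3]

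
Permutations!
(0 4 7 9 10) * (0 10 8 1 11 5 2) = (0 4 7 9 8 1 11 5 2) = [4, 11, 0, 3, 7, 2, 6, 9, 1, 8, 10, 5]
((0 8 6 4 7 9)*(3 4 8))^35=(9)(6 8)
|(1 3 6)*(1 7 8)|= 5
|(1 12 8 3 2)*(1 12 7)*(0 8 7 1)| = |(0 8 3 2 12 7)| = 6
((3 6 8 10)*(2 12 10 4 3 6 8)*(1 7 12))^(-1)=((1 7 12 10 6 2)(3 8 4))^(-1)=(1 2 6 10 12 7)(3 4 8)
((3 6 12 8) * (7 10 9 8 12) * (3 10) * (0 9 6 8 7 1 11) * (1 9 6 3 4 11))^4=(12)(0 4 9)(3 8 10)(6 11 7)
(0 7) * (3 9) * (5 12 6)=[7, 1, 2, 9, 4, 12, 5, 0, 8, 3, 10, 11, 6]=(0 7)(3 9)(5 12 6)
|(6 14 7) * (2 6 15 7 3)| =4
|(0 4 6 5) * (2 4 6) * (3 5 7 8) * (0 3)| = 4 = |(0 6 7 8)(2 4)(3 5)|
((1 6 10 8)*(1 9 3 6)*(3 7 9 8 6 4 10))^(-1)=(3 6 10 4)(7 9)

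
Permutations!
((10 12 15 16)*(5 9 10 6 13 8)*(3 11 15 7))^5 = (3 13 12 16 9 11 8 7 6 10 15 5)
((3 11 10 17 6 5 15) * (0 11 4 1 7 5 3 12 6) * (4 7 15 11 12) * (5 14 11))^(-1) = (0 17 10 11 14 7 3 6 12)(1 4 15)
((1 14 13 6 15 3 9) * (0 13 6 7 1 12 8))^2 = ((0 13 7 1 14 6 15 3 9 12 8))^2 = (0 7 14 15 9 8 13 1 6 3 12)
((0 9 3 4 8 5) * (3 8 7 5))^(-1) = ((0 9 8 3 4 7 5))^(-1) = (0 5 7 4 3 8 9)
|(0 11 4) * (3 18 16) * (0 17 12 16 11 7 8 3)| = 10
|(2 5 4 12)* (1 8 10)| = 12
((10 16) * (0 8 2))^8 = (16)(0 2 8) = ((0 8 2)(10 16))^8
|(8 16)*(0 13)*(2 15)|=2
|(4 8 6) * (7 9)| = 6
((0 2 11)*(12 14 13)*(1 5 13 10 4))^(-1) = (0 11 2)(1 4 10 14 12 13 5)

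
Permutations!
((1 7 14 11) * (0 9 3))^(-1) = ((0 9 3)(1 7 14 11))^(-1) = (0 3 9)(1 11 14 7)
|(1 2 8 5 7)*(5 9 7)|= 5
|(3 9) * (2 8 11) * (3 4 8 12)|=7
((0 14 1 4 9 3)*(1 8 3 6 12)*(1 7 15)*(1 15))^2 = ((15)(0 14 8 3)(1 4 9 6 12 7))^2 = (15)(0 8)(1 9 12)(3 14)(4 6 7)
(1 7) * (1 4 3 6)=(1 7 4 3 6)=[0, 7, 2, 6, 3, 5, 1, 4]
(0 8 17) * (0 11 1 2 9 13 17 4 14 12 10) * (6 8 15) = (0 15 6 8 4 14 12 10)(1 2 9 13 17 11) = [15, 2, 9, 3, 14, 5, 8, 7, 4, 13, 0, 1, 10, 17, 12, 6, 16, 11]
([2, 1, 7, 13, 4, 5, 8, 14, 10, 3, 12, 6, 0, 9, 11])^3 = [14, 1, 11, 3, 4, 5, 12, 6, 0, 9, 2, 10, 7, 13, 8]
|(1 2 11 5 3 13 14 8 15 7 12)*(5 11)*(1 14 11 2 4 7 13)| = 12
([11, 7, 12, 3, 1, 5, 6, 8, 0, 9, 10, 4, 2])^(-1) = (0 8 7 1 4 11)(2 12)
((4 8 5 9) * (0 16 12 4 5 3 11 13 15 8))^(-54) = (0 12)(3 11 13 15 8)(4 16) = ((0 16 12 4)(3 11 13 15 8)(5 9))^(-54)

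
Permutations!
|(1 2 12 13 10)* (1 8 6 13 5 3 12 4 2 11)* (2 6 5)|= 18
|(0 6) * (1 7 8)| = |(0 6)(1 7 8)| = 6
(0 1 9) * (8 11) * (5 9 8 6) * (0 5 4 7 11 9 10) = (0 1 8 9 5 10)(4 7 11 6) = [1, 8, 2, 3, 7, 10, 4, 11, 9, 5, 0, 6]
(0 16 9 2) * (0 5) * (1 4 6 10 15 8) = (0 16 9 2 5)(1 4 6 10 15 8) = [16, 4, 5, 3, 6, 0, 10, 7, 1, 2, 15, 11, 12, 13, 14, 8, 9]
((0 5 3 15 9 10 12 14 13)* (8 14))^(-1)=(0 13 14 8 12 10 9 15 3 5)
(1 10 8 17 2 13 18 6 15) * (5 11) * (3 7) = (1 10 8 17 2 13 18 6 15)(3 7)(5 11) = [0, 10, 13, 7, 4, 11, 15, 3, 17, 9, 8, 5, 12, 18, 14, 1, 16, 2, 6]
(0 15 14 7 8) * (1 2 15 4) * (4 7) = [7, 2, 15, 3, 1, 5, 6, 8, 0, 9, 10, 11, 12, 13, 4, 14] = (0 7 8)(1 2 15 14 4)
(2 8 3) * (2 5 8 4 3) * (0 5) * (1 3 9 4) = (0 5 8 2 1 3)(4 9) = [5, 3, 1, 0, 9, 8, 6, 7, 2, 4]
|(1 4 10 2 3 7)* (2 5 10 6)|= 6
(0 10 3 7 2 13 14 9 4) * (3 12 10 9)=[9, 1, 13, 7, 0, 5, 6, 2, 8, 4, 12, 11, 10, 14, 3]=(0 9 4)(2 13 14 3 7)(10 12)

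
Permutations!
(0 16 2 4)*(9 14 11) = [16, 1, 4, 3, 0, 5, 6, 7, 8, 14, 10, 9, 12, 13, 11, 15, 2] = (0 16 2 4)(9 14 11)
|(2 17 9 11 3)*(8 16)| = 10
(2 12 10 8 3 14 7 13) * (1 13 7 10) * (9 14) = (1 13 2 12)(3 9 14 10 8) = [0, 13, 12, 9, 4, 5, 6, 7, 3, 14, 8, 11, 1, 2, 10]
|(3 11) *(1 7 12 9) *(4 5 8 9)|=14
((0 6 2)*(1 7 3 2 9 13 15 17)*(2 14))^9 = (0 14 7 17 13 6 2 3 1 15 9)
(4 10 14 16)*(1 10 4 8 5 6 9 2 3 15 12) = (1 10 14 16 8 5 6 9 2 3 15 12) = [0, 10, 3, 15, 4, 6, 9, 7, 5, 2, 14, 11, 1, 13, 16, 12, 8]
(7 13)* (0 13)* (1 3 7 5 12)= (0 13 5 12 1 3 7)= [13, 3, 2, 7, 4, 12, 6, 0, 8, 9, 10, 11, 1, 5]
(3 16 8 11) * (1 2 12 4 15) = (1 2 12 4 15)(3 16 8 11) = [0, 2, 12, 16, 15, 5, 6, 7, 11, 9, 10, 3, 4, 13, 14, 1, 8]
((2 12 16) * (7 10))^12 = (16)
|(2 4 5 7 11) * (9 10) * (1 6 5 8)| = |(1 6 5 7 11 2 4 8)(9 10)| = 8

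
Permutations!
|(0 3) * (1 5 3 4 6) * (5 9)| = 7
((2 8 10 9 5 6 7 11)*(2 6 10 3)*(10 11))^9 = (5 7)(6 9)(10 11)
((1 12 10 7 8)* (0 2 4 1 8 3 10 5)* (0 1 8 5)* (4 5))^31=(0 2 5 1 12)(3 10 7)(4 8)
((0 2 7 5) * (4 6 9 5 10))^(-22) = ((0 2 7 10 4 6 9 5))^(-22) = (0 7 4 9)(2 10 6 5)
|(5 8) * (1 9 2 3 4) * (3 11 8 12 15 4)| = 9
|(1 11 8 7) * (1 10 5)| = 6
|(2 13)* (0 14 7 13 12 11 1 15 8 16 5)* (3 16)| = 13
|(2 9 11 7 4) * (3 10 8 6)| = 20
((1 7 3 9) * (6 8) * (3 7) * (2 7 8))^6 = ((1 3 9)(2 7 8 6))^6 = (9)(2 8)(6 7)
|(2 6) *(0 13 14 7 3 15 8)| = 14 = |(0 13 14 7 3 15 8)(2 6)|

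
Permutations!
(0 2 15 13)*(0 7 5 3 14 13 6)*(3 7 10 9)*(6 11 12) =[2, 1, 15, 14, 4, 7, 0, 5, 8, 3, 9, 12, 6, 10, 13, 11] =(0 2 15 11 12 6)(3 14 13 10 9)(5 7)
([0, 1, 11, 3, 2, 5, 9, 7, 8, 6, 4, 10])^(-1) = [0, 1, 4, 3, 10, 5, 9, 7, 8, 6, 11, 2]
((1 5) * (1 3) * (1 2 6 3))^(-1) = (1 5)(2 3 6)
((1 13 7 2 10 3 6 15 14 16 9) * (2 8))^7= (1 6 7 14 2 9 3 13 15 8 16 10)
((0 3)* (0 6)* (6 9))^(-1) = (0 6 9 3)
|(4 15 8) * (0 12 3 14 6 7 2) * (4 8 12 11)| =|(0 11 4 15 12 3 14 6 7 2)| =10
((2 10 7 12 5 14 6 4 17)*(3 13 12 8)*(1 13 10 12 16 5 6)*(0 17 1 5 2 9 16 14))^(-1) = (0 5 14 13 1 4 6 12 2 16 9 17)(3 8 7 10)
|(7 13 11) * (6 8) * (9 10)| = |(6 8)(7 13 11)(9 10)| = 6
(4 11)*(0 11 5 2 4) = (0 11)(2 4 5) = [11, 1, 4, 3, 5, 2, 6, 7, 8, 9, 10, 0]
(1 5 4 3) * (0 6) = (0 6)(1 5 4 3) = [6, 5, 2, 1, 3, 4, 0]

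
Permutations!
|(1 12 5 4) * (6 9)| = 4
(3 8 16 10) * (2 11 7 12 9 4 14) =[0, 1, 11, 8, 14, 5, 6, 12, 16, 4, 3, 7, 9, 13, 2, 15, 10] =(2 11 7 12 9 4 14)(3 8 16 10)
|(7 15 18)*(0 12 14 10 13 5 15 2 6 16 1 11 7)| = |(0 12 14 10 13 5 15 18)(1 11 7 2 6 16)| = 24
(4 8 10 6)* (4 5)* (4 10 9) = (4 8 9)(5 10 6) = [0, 1, 2, 3, 8, 10, 5, 7, 9, 4, 6]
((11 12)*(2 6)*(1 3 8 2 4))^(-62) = ((1 3 8 2 6 4)(11 12))^(-62) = (12)(1 6 8)(2 3 4)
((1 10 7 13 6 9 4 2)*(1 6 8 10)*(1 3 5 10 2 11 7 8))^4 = (1 8 4)(2 11 3)(5 6 7)(9 13 10)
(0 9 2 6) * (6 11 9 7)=(0 7 6)(2 11 9)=[7, 1, 11, 3, 4, 5, 0, 6, 8, 2, 10, 9]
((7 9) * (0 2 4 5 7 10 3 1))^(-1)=(0 1 3 10 9 7 5 4 2)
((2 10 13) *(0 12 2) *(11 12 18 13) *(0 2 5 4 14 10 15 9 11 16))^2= ((0 18 13 2 15 9 11 12 5 4 14 10 16))^2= (0 13 15 11 5 14 16 18 2 9 12 4 10)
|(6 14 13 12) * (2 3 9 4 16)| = 20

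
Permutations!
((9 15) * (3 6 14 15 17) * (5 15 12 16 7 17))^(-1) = (3 17 7 16 12 14 6)(5 9 15)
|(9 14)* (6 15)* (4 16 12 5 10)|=10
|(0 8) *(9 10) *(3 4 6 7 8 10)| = |(0 10 9 3 4 6 7 8)| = 8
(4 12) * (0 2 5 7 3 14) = (0 2 5 7 3 14)(4 12) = [2, 1, 5, 14, 12, 7, 6, 3, 8, 9, 10, 11, 4, 13, 0]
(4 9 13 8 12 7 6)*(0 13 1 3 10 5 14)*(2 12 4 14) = (0 13 8 4 9 1 3 10 5 2 12 7 6 14) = [13, 3, 12, 10, 9, 2, 14, 6, 4, 1, 5, 11, 7, 8, 0]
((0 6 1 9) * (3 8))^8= ((0 6 1 9)(3 8))^8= (9)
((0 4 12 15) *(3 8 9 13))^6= (0 12)(3 9)(4 15)(8 13)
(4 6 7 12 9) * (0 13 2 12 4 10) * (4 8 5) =(0 13 2 12 9 10)(4 6 7 8 5) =[13, 1, 12, 3, 6, 4, 7, 8, 5, 10, 0, 11, 9, 2]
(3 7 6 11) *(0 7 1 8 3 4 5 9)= (0 7 6 11 4 5 9)(1 8 3)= [7, 8, 2, 1, 5, 9, 11, 6, 3, 0, 10, 4]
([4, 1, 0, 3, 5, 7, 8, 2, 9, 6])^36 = [4, 1, 0, 3, 5, 7, 6, 2, 8, 9]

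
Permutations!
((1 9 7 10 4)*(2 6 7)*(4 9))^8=((1 4)(2 6 7 10 9))^8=(2 10 6 9 7)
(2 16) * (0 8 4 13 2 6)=(0 8 4 13 2 16 6)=[8, 1, 16, 3, 13, 5, 0, 7, 4, 9, 10, 11, 12, 2, 14, 15, 6]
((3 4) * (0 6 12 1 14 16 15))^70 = (16)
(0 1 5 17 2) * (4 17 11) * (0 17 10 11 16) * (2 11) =[1, 5, 17, 3, 10, 16, 6, 7, 8, 9, 2, 4, 12, 13, 14, 15, 0, 11] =(0 1 5 16)(2 17 11 4 10)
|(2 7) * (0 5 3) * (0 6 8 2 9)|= |(0 5 3 6 8 2 7 9)|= 8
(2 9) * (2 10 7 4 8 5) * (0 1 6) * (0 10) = (0 1 6 10 7 4 8 5 2 9) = [1, 6, 9, 3, 8, 2, 10, 4, 5, 0, 7]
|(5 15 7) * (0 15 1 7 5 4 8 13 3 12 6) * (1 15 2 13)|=12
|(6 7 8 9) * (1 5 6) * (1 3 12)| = |(1 5 6 7 8 9 3 12)| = 8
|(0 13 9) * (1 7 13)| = |(0 1 7 13 9)| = 5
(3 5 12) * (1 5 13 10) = (1 5 12 3 13 10) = [0, 5, 2, 13, 4, 12, 6, 7, 8, 9, 1, 11, 3, 10]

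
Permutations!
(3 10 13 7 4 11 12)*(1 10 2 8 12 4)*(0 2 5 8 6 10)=(0 2 6 10 13 7 1)(3 5 8 12)(4 11)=[2, 0, 6, 5, 11, 8, 10, 1, 12, 9, 13, 4, 3, 7]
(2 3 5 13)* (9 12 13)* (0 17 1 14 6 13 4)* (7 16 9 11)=[17, 14, 3, 5, 0, 11, 13, 16, 8, 12, 10, 7, 4, 2, 6, 15, 9, 1]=(0 17 1 14 6 13 2 3 5 11 7 16 9 12 4)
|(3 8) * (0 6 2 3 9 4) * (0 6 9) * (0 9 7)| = 6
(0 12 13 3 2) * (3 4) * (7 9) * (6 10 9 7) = [12, 1, 0, 2, 3, 5, 10, 7, 8, 6, 9, 11, 13, 4] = (0 12 13 4 3 2)(6 10 9)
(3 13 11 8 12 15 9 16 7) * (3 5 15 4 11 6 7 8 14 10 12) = (3 13 6 7 5 15 9 16 8)(4 11 14 10 12) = [0, 1, 2, 13, 11, 15, 7, 5, 3, 16, 12, 14, 4, 6, 10, 9, 8]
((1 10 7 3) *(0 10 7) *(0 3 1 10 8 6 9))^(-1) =(0 9 6 8)(1 7)(3 10)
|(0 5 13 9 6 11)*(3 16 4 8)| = 12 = |(0 5 13 9 6 11)(3 16 4 8)|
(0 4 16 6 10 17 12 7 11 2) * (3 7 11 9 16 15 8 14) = (0 4 15 8 14 3 7 9 16 6 10 17 12 11 2) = [4, 1, 0, 7, 15, 5, 10, 9, 14, 16, 17, 2, 11, 13, 3, 8, 6, 12]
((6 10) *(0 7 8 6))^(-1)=(0 10 6 8 7)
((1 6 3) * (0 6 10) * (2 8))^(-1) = ((0 6 3 1 10)(2 8))^(-1) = (0 10 1 3 6)(2 8)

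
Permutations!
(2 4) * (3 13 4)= [0, 1, 3, 13, 2, 5, 6, 7, 8, 9, 10, 11, 12, 4]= (2 3 13 4)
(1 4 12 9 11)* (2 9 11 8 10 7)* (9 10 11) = (1 4 12 9 8 11)(2 10 7) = [0, 4, 10, 3, 12, 5, 6, 2, 11, 8, 7, 1, 9]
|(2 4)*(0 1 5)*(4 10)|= |(0 1 5)(2 10 4)|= 3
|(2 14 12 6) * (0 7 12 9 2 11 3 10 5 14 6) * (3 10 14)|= |(0 7 12)(2 6 11 10 5 3 14 9)|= 24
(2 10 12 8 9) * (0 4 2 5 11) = (0 4 2 10 12 8 9 5 11) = [4, 1, 10, 3, 2, 11, 6, 7, 9, 5, 12, 0, 8]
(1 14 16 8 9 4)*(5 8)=(1 14 16 5 8 9 4)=[0, 14, 2, 3, 1, 8, 6, 7, 9, 4, 10, 11, 12, 13, 16, 15, 5]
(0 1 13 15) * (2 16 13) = (0 1 2 16 13 15) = [1, 2, 16, 3, 4, 5, 6, 7, 8, 9, 10, 11, 12, 15, 14, 0, 13]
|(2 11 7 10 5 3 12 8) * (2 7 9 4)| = |(2 11 9 4)(3 12 8 7 10 5)| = 12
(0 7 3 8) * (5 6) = [7, 1, 2, 8, 4, 6, 5, 3, 0] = (0 7 3 8)(5 6)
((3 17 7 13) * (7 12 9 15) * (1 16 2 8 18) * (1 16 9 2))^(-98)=((1 9 15 7 13 3 17 12 2 8 18 16))^(-98)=(1 18 2 17 13 15)(3 7 9 16 8 12)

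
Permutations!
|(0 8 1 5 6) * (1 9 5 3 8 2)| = 8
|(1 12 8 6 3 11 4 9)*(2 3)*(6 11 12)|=9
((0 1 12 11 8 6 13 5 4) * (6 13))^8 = ((0 1 12 11 8 13 5 4))^8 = (13)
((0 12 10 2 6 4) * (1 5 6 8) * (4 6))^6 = ((0 12 10 2 8 1 5 4))^6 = (0 5 8 10)(1 2 12 4)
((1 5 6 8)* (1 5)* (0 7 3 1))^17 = (0 7 3 1)(5 8 6)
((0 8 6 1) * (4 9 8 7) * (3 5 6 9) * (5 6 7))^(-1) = (0 1 6 3 4 7 5)(8 9)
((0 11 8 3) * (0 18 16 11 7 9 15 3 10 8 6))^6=(0 16 15)(3 7 11)(6 18 9)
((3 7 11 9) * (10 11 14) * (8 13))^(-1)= ((3 7 14 10 11 9)(8 13))^(-1)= (3 9 11 10 14 7)(8 13)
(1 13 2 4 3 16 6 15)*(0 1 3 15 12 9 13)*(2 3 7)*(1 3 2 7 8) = (0 3 16 6 12 9 13 2 4 15 8 1) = [3, 0, 4, 16, 15, 5, 12, 7, 1, 13, 10, 11, 9, 2, 14, 8, 6]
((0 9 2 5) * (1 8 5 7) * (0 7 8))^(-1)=(0 1 7 5 8 2 9)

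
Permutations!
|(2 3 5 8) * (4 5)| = 5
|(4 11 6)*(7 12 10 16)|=|(4 11 6)(7 12 10 16)|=12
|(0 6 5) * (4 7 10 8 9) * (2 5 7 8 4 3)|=|(0 6 7 10 4 8 9 3 2 5)|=10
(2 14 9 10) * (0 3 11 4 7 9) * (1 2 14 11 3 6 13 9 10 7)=(0 6 13 9 7 10 14)(1 2 11 4)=[6, 2, 11, 3, 1, 5, 13, 10, 8, 7, 14, 4, 12, 9, 0]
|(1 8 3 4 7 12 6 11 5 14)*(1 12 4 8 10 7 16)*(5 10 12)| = 8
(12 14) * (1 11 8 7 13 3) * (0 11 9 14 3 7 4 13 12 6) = (0 11 8 4 13 7 12 3 1 9 14 6) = [11, 9, 2, 1, 13, 5, 0, 12, 4, 14, 10, 8, 3, 7, 6]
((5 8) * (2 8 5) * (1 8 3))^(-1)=((1 8 2 3))^(-1)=(1 3 2 8)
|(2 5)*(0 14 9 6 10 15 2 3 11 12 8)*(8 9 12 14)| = 10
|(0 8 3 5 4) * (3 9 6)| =7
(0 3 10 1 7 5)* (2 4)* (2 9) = (0 3 10 1 7 5)(2 4 9) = [3, 7, 4, 10, 9, 0, 6, 5, 8, 2, 1]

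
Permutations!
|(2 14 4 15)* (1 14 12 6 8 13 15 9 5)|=30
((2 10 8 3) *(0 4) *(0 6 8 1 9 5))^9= (0 5 9 1 10 2 3 8 6 4)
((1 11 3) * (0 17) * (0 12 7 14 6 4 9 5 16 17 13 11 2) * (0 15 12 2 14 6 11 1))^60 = (17)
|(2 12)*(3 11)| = 2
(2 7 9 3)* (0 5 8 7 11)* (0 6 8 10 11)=(0 5 10 11 6 8 7 9 3 2)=[5, 1, 0, 2, 4, 10, 8, 9, 7, 3, 11, 6]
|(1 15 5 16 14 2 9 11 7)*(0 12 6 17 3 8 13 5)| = 16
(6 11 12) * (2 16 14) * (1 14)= [0, 14, 16, 3, 4, 5, 11, 7, 8, 9, 10, 12, 6, 13, 2, 15, 1]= (1 14 2 16)(6 11 12)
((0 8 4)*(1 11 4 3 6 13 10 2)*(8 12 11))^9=((0 12 11 4)(1 8 3 6 13 10 2))^9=(0 12 11 4)(1 3 13 2 8 6 10)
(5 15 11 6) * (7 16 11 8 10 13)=(5 15 8 10 13 7 16 11 6)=[0, 1, 2, 3, 4, 15, 5, 16, 10, 9, 13, 6, 12, 7, 14, 8, 11]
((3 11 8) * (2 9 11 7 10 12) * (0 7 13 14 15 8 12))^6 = (2 11)(3 13 14 15 8)(9 12)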